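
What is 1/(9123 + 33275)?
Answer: 1/42398 ≈ 2.3586e-5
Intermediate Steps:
1/(9123 + 33275) = 1/42398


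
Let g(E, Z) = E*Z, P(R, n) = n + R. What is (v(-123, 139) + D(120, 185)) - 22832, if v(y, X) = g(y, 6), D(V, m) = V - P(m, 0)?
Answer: -23635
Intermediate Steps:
P(R, n) = R + n
D(V, m) = V - m (D(V, m) = V - (m + 0) = V - m)
v(y, X) = 6*y (v(y, X) = y*6 = 6*y)
(v(-123, 139) + D(120, 185)) - 22832 = (6*(-123) + (120 - 1*185)) - 22832 = (-738 + (120 - 185)) - 22832 = (-738 - 65) - 22832 = -803 - 22832 = -23635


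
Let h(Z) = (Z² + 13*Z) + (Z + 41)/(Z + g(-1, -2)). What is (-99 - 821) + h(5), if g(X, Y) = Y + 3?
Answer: -2467/3 ≈ -822.33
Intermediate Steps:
g(X, Y) = 3 + Y
h(Z) = Z² + 13*Z + (41 + Z)/(1 + Z) (h(Z) = (Z² + 13*Z) + (Z + 41)/(Z + (3 - 2)) = (Z² + 13*Z) + (41 + Z)/(Z + 1) = (Z² + 13*Z) + (41 + Z)/(1 + Z) = Z² + 13*Z + (41 + Z)/(1 + Z))
(-99 - 821) + h(5) = (-99 - 821) + (41 + 5³ + 14*5 + 14*5²)/(1 + 5) = -920 + (41 + 125 + 70 + 14*25)/6 = -920 + (41 + 125 + 70 + 350)/6 = -920 + (⅙)*586 = -920 + 293/3 = -2467/3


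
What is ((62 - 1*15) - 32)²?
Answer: 225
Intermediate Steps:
((62 - 1*15) - 32)² = ((62 - 15) - 32)² = (47 - 32)² = 15² = 225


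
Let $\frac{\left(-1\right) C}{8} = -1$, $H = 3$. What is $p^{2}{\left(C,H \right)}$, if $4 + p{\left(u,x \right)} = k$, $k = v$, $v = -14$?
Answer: $324$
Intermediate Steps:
$C = 8$ ($C = \left(-8\right) \left(-1\right) = 8$)
$k = -14$
$p{\left(u,x \right)} = -18$ ($p{\left(u,x \right)} = -4 - 14 = -18$)
$p^{2}{\left(C,H \right)} = \left(-18\right)^{2} = 324$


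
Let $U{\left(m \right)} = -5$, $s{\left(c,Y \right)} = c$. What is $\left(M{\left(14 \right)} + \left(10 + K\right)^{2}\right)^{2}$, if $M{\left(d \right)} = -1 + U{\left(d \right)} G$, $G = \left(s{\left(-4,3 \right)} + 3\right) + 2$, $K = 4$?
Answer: $36100$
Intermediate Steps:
$G = 1$ ($G = \left(-4 + 3\right) + 2 = -1 + 2 = 1$)
$M{\left(d \right)} = -6$ ($M{\left(d \right)} = -1 - 5 = -6$)
$\left(M{\left(14 \right)} + \left(10 + K\right)^{2}\right)^{2} = \left(-6 + \left(10 + 4\right)^{2}\right)^{2} = \left(-6 + 14^{2}\right)^{2} = \left(-6 + 196\right)^{2} = 190^{2} = 36100$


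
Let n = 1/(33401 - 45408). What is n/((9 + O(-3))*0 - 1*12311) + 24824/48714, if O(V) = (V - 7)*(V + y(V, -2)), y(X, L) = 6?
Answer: 1834719237281/3600407337189 ≈ 0.50959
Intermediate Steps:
n = -1/12007 (n = 1/(-12007) = -1/12007 ≈ -8.3285e-5)
O(V) = (-7 + V)*(6 + V) (O(V) = (V - 7)*(V + 6) = (-7 + V)*(6 + V))
n/((9 + O(-3))*0 - 1*12311) + 24824/48714 = -1/(12007*((9 + (-42 + (-3)**2 - 1*(-3)))*0 - 1*12311)) + 24824/48714 = -1/(12007*((9 + (-42 + 9 + 3))*0 - 12311)) + 24824*(1/48714) = -1/(12007*((9 - 30)*0 - 12311)) + 12412/24357 = -1/(12007*(-21*0 - 12311)) + 12412/24357 = -1/(12007*(0 - 12311)) + 12412/24357 = -1/12007/(-12311) + 12412/24357 = -1/12007*(-1/12311) + 12412/24357 = 1/147818177 + 12412/24357 = 1834719237281/3600407337189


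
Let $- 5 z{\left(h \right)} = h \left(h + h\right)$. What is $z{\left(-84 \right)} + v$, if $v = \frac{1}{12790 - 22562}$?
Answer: $- \frac{137902469}{48860} \approx -2822.4$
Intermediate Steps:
$z{\left(h \right)} = - \frac{2 h^{2}}{5}$ ($z{\left(h \right)} = - \frac{h \left(h + h\right)}{5} = - \frac{h 2 h}{5} = - \frac{2 h^{2}}{5}$)
$v = - \frac{1}{9772}$ ($v = \frac{1}{-9772} = - \frac{1}{9772} \approx -0.00010233$)
$z{\left(-84 \right)} + v = - \frac{2 \left(-84\right)^{2}}{5} - \frac{1}{9772} = \left(- \frac{2}{5}\right) 7056 - \frac{1}{9772} = - \frac{14112}{5} - \frac{1}{9772} = - \frac{137902469}{48860}$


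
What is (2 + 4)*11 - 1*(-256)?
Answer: 322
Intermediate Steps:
(2 + 4)*11 - 1*(-256) = 6*11 + 256 = 66 + 256 = 322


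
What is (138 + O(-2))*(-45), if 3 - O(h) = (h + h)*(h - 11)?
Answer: -4005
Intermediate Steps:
O(h) = 3 - 2*h*(-11 + h) (O(h) = 3 - (h + h)*(h - 11) = 3 - 2*h*(-11 + h))
(138 + O(-2))*(-45) = (138 + (3 - 2*(-2)² + 22*(-2)))*(-45) = (138 + (3 - 2*4 - 44))*(-45) = (138 + (3 - 8 - 44))*(-45) = (138 - 49)*(-45) = 89*(-45) = -4005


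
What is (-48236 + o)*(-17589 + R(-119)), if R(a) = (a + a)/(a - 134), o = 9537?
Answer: 172201997521/253 ≈ 6.8064e+8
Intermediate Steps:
R(a) = 2*a/(-134 + a) (R(a) = (2*a)/(-134 + a) = 2*a/(-134 + a))
(-48236 + o)*(-17589 + R(-119)) = (-48236 + 9537)*(-17589 + 2*(-119)/(-134 - 119)) = -38699*(-17589 + 2*(-119)/(-253)) = -38699*(-17589 + 2*(-119)*(-1/253)) = -38699*(-17589 + 238/253) = -38699*(-4449779/253) = 172201997521/253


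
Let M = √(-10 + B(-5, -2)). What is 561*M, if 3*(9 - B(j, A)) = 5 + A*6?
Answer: 374*√3 ≈ 647.79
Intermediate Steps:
B(j, A) = 22/3 - 2*A (B(j, A) = 9 - (5 + A*6)/3 = 9 - (5 + 6*A)/3 = 9 + (-5/3 - 2*A) = 22/3 - 2*A)
M = 2*√3/3 (M = √(-10 + (22/3 - 2*(-2))) = √(-10 + (22/3 + 4)) = √(-10 + 34/3) = √(4/3) = 2*√3/3 ≈ 1.1547)
561*M = 561*(2*√3/3) = 374*√3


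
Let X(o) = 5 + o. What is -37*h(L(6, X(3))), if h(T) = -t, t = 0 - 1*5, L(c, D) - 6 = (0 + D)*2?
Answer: -185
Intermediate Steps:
L(c, D) = 6 + 2*D (L(c, D) = 6 + (0 + D)*2 = 6 + D*2 = 6 + 2*D)
t = -5 (t = 0 - 5 = -5)
h(T) = 5 (h(T) = -1*(-5) = 5)
-37*h(L(6, X(3))) = -37*5 = -185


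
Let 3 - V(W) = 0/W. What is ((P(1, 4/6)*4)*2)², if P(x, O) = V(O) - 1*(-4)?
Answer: 3136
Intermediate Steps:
V(W) = 3 (V(W) = 3 - 0/W = 3 - 1*0 = 3 + 0 = 3)
P(x, O) = 7 (P(x, O) = 3 - 1*(-4) = 3 + 4 = 7)
((P(1, 4/6)*4)*2)² = ((7*4)*2)² = (28*2)² = 56² = 3136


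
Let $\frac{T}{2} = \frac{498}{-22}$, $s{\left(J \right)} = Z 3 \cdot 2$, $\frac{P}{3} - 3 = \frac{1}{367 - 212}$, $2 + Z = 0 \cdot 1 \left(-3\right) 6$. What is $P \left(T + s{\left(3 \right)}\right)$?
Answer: $- \frac{176148}{341} \approx -516.56$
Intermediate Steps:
$Z = -2$ ($Z = -2 + 0 \cdot 1 \left(-3\right) 6 = -2 + 0 \left(-3\right) 6 = -2 + 0 \cdot 6 = -2 + 0 = -2$)
$P = \frac{1398}{155}$ ($P = 9 + \frac{3}{367 - 212} = 9 + \frac{3}{155} = \frac{1398}{155} \approx 9.0193$)
$s{\left(J \right)} = -12$ ($s{\left(J \right)} = \left(-2\right) 3 \cdot 2 = \left(-6\right) 2 = -12$)
$T = - \frac{498}{11}$ ($T = 2 \frac{498}{-22} = 2 \cdot 498 \left(- \frac{1}{22}\right) = 2 \left(- \frac{249}{11}\right) = - \frac{498}{11} \approx -45.273$)
$P \left(T + s{\left(3 \right)}\right) = \frac{1398 \left(- \frac{498}{11} - 12\right)}{155} = \frac{1398}{155} \left(- \frac{630}{11}\right) = - \frac{176148}{341}$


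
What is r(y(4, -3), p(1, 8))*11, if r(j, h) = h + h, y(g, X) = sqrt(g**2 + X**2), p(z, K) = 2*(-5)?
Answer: -220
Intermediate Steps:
p(z, K) = -10
y(g, X) = sqrt(X**2 + g**2)
r(j, h) = 2*h
r(y(4, -3), p(1, 8))*11 = (2*(-10))*11 = -20*11 = -220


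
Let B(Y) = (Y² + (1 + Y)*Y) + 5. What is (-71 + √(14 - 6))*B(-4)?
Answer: -2343 + 66*√2 ≈ -2249.7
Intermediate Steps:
B(Y) = 5 + Y² + Y*(1 + Y) (B(Y) = (Y² + Y*(1 + Y)) + 5 = 5 + Y² + Y*(1 + Y))
(-71 + √(14 - 6))*B(-4) = (-71 + √(14 - 6))*(5 - 4 + 2*(-4)²) = (-71 + √8)*(5 - 4 + 2*16) = (-71 + 2*√2)*(5 - 4 + 32) = (-71 + 2*√2)*33 = -2343 + 66*√2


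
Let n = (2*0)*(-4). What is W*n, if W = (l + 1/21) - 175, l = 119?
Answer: 0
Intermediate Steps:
n = 0 (n = 0*(-4) = 0)
W = -1175/21 (W = (119 + 1/21) - 175 = 2500/21 - 175 = -1175/21 ≈ -55.952)
W*n = -1175/21*0 = 0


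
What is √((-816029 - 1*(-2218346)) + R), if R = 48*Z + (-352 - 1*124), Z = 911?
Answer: √1445569 ≈ 1202.3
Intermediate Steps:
R = 43252 (R = 48*911 + (-352 - 1*124) = 43728 + (-352 - 124) = 43728 - 476 = 43252)
√((-816029 - 1*(-2218346)) + R) = √((-816029 - 1*(-2218346)) + 43252) = √((-816029 + 2218346) + 43252) = √(1402317 + 43252) = √1445569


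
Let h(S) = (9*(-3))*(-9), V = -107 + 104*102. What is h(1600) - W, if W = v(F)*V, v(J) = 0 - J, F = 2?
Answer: 21245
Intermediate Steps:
v(J) = -J
V = 10501 (V = -107 + 10608 = 10501)
h(S) = 243 (h(S) = -27*(-9) = 243)
W = -21002 (W = -1*2*10501 = -2*10501 = -21002)
h(1600) - W = 243 - 1*(-21002) = 243 + 21002 = 21245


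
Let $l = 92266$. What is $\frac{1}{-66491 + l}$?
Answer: $\frac{1}{25775} \approx 3.8797 \cdot 10^{-5}$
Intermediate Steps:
$\frac{1}{-66491 + l} = \frac{1}{-66491 + 92266} = \frac{1}{25775}$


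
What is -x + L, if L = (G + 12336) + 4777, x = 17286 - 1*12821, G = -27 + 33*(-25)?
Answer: 11796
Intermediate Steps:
G = -852 (G = -27 - 825 = -852)
x = 4465 (x = 17286 - 12821 = 4465)
L = 16261 (L = (-852 + 12336) + 4777 = 11484 + 4777 = 16261)
-x + L = -1*4465 + 16261 = -4465 + 16261 = 11796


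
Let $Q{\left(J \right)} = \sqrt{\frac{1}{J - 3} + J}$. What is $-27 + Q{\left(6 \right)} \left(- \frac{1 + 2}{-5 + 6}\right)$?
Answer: $-27 - \sqrt{57} \approx -34.55$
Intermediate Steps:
$Q{\left(J \right)} = \sqrt{J + \frac{1}{-3 + J}}$ ($Q{\left(J \right)} = \sqrt{\frac{1}{-3 + J} + J} = \sqrt{J + \frac{1}{-3 + J}}$)
$-27 + Q{\left(6 \right)} \left(- \frac{1 + 2}{-5 + 6}\right) = -27 + \sqrt{\frac{1 + 6 \left(-3 + 6\right)}{-3 + 6}} \left(- \frac{1 + 2}{-5 + 6}\right) = -27 + \sqrt{\frac{1 + 6 \cdot 3}{3}} \left(- \frac{3}{1}\right) = -27 + \sqrt{\frac{1 + 18}{3}} \left(- 3 \cdot 1\right) = -27 + \sqrt{\frac{1}{3} \cdot 19} \left(\left(-1\right) 3\right) = -27 + \sqrt{\frac{19}{3}} \left(-3\right) = -27 + \frac{\sqrt{57}}{3} \left(-3\right) = -27 - \sqrt{57}$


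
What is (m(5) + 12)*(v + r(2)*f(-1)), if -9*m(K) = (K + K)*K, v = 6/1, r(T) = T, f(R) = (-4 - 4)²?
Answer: 7772/9 ≈ 863.56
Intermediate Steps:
f(R) = 64 (f(R) = (-8)² = 64)
v = 6 (v = 6*1 = 6)
m(K) = -2*K²/9 (m(K) = -(K + K)*K/9 = -2*K*K/9 = -2*K²/9)
(m(5) + 12)*(v + r(2)*f(-1)) = (-2/9*5² + 12)*(6 + 2*64) = (-2/9*25 + 12)*(6 + 128) = (-50/9 + 12)*134 = (58/9)*134 = 7772/9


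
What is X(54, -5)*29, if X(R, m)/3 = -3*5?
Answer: -1305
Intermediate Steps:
X(R, m) = -45 (X(R, m) = 3*(-3*5) = 3*(-15) = -45)
X(54, -5)*29 = -45*29 = -1305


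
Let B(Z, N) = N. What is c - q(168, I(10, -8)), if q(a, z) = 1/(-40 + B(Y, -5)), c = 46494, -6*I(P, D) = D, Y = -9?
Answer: 2092231/45 ≈ 46494.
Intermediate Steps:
I(P, D) = -D/6
q(a, z) = -1/45 (q(a, z) = 1/(-40 - 5) = 1/(-45) = -1/45)
c - q(168, I(10, -8)) = 46494 - 1*(-1/45) = 46494 + 1/45 = 2092231/45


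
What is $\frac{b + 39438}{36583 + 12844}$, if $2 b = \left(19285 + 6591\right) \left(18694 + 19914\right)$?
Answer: $\frac{21719554}{2149} \approx 10107.0$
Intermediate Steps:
$b = 499510304$ ($b = \frac{\left(19285 + 6591\right) \left(18694 + 19914\right)}{2} = \frac{25876 \cdot 38608}{2} = \frac{1}{2} \cdot 999020608 = 499510304$)
$\frac{b + 39438}{36583 + 12844} = \frac{499510304 + 39438}{36583 + 12844} = \frac{499549742}{49427} = 499549742 \cdot \frac{1}{49427} = \frac{21719554}{2149}$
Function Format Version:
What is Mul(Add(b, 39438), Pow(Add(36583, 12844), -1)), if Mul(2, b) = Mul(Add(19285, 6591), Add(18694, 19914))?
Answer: Rational(21719554, 2149) ≈ 10107.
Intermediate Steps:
b = 499510304 (b = Mul(Rational(1, 2), Mul(Add(19285, 6591), Add(18694, 19914))) = Mul(Rational(1, 2), Mul(25876, 38608)) = Mul(Rational(1, 2), 999020608) = 499510304)
Mul(Add(b, 39438), Pow(Add(36583, 12844), -1)) = Mul(Add(499510304, 39438), Pow(Add(36583, 12844), -1)) = Mul(499549742, Pow(49427, -1)) = Mul(499549742, Rational(1, 49427)) = Rational(21719554, 2149)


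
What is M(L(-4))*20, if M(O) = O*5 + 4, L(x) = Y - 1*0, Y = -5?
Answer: -420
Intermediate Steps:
L(x) = -5 (L(x) = -5 - 1*0 = -5 + 0 = -5)
M(O) = 4 + 5*O (M(O) = 5*O + 4 = 4 + 5*O)
M(L(-4))*20 = (4 + 5*(-5))*20 = (4 - 25)*20 = -21*20 = -420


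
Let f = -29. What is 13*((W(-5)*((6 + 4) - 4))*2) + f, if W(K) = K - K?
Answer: -29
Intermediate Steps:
W(K) = 0
13*((W(-5)*((6 + 4) - 4))*2) + f = 13*((0*((6 + 4) - 4))*2) - 29 = 13*((0*(10 - 4))*2) - 29 = 13*((0*6)*2) - 29 = 13*(0*2) - 29 = 13*0 - 29 = 0 - 29 = -29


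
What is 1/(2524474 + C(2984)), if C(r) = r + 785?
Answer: 1/2528243 ≈ 3.9553e-7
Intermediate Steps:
C(r) = 785 + r
1/(2524474 + C(2984)) = 1/(2524474 + (785 + 2984)) = 1/(2524474 + 3769) = 1/2528243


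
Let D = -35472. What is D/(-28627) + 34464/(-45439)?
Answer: 625211280/1300782253 ≈ 0.48064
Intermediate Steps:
D/(-28627) + 34464/(-45439) = -35472/(-28627) + 34464/(-45439) = -35472*(-1/28627) + 34464*(-1/45439) = 35472/28627 - 34464/45439 = 625211280/1300782253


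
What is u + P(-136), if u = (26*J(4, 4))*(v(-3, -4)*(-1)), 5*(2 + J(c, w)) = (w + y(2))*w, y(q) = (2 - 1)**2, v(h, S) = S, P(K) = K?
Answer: 72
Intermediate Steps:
y(q) = 1 (y(q) = 1**2 = 1)
J(c, w) = -2 + w*(1 + w)/5 (J(c, w) = -2 + ((w + 1)*w)/5 = -2 + ((1 + w)*w)/5 = -2 + (w*(1 + w))/5 = -2 + w*(1 + w)/5)
u = 208 (u = (26*(-2 + (1/5)*4 + (1/5)*4**2))*(-4*(-1)) = (26*(-2 + 4/5 + (1/5)*16))*4 = (26*(-2 + 4/5 + 16/5))*4 = (26*2)*4 = 52*4 = 208)
u + P(-136) = 208 - 136 = 72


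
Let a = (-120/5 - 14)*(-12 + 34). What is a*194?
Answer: -162184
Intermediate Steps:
a = -836 (a = (-120*⅕ - 14)*22 = (-24 - 14)*22 = -38*22 = -836)
a*194 = -836*194 = -162184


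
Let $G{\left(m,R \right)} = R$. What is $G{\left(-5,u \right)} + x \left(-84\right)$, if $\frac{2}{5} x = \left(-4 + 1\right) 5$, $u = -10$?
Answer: $3140$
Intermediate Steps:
$x = - \frac{75}{2}$ ($x = \frac{5 \left(-4 + 1\right) 5}{2} = \frac{5 \left(\left(-3\right) 5\right)}{2} = \frac{5}{2} \left(-15\right) = - \frac{75}{2} \approx -37.5$)
$G{\left(-5,u \right)} + x \left(-84\right) = -10 - -3150 = -10 + 3150 = 3140$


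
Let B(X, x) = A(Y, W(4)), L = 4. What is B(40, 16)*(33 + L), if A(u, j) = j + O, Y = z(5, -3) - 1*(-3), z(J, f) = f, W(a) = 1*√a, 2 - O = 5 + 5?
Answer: -222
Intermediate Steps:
O = -8 (O = 2 - (5 + 5) = 2 - 1*10 = 2 - 10 = -8)
W(a) = √a
Y = 0 (Y = -3 - 1*(-3) = -3 + 3 = 0)
A(u, j) = -8 + j (A(u, j) = j - 8 = -8 + j)
B(X, x) = -6 (B(X, x) = -8 + √4 = -8 + 2 = -6)
B(40, 16)*(33 + L) = -6*(33 + 4) = -6*37 = -222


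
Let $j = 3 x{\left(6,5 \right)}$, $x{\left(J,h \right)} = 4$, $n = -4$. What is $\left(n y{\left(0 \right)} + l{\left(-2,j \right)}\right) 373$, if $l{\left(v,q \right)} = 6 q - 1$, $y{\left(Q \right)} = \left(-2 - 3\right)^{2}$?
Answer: $-10817$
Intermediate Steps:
$j = 12$ ($j = 3 \cdot 4 = 12$)
$y{\left(Q \right)} = 25$ ($y{\left(Q \right)} = \left(-5\right)^{2} = 25$)
$l{\left(v,q \right)} = -1 + 6 q$
$\left(n y{\left(0 \right)} + l{\left(-2,j \right)}\right) 373 = \left(\left(-4\right) 25 + \left(-1 + 6 \cdot 12\right)\right) 373 = \left(-100 + \left(-1 + 72\right)\right) 373 = \left(-100 + 71\right) 373 = \left(-29\right) 373 = -10817$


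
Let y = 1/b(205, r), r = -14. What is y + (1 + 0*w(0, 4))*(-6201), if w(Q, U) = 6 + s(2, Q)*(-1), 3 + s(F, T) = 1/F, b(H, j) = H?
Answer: -1271204/205 ≈ -6201.0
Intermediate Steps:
s(F, T) = -3 + 1/F
y = 1/205 ≈ 0.0048781
w(Q, U) = 17/2 (w(Q, U) = 6 + (-3 + 1/2)*(-1) = 6 + (-3 + ½)*(-1) = 6 - 5/2*(-1) = 6 + 5/2 = 17/2)
y + (1 + 0*w(0, 4))*(-6201) = 1/205 + (1 + 0*(17/2))*(-6201) = 1/205 + (1 + 0)*(-6201) = 1/205 + 1*(-6201) = 1/205 - 6201 = -1271204/205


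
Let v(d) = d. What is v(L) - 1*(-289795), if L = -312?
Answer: 289483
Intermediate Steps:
v(L) - 1*(-289795) = -312 - 1*(-289795) = -312 + 289795 = 289483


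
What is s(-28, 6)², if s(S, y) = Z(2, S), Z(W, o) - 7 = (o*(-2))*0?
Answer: 49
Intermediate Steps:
Z(W, o) = 7 (Z(W, o) = 7 + (o*(-2))*0 = 7 - 2*o*0 = 7 + 0 = 7)
s(S, y) = 7
s(-28, 6)² = 7² = 49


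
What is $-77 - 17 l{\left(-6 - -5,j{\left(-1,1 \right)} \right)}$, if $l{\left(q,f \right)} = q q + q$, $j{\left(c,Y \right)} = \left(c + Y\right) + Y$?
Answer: $-77$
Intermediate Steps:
$j{\left(c,Y \right)} = c + 2 Y$ ($j{\left(c,Y \right)} = \left(Y + c\right) + Y = c + 2 Y$)
$l{\left(q,f \right)} = q + q^{2}$ ($l{\left(q,f \right)} = q^{2} + q = q + q^{2}$)
$-77 - 17 l{\left(-6 - -5,j{\left(-1,1 \right)} \right)} = -77 - 17 \left(-6 - -5\right) \left(1 - 1\right) = -77 - 17 \left(-6 + 5\right) \left(1 + \left(-6 + 5\right)\right) = -77 - 17 \left(- (1 - 1)\right) = -77 - 17 \left(\left(-1\right) 0\right) = -77 - 0 = -77 + 0 = -77$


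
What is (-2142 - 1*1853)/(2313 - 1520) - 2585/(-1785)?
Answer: -1016234/283101 ≈ -3.5897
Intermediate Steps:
(-2142 - 1*1853)/(2313 - 1520) - 2585/(-1785) = (-2142 - 1853)/793 - 2585*(-1/1785) = -3995*1/793 + 517/357 = -3995/793 + 517/357 = -1016234/283101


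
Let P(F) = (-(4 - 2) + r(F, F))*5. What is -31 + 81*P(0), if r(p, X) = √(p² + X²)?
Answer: -841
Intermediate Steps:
r(p, X) = √(X² + p²)
P(F) = -10 + 5*√2*√(F²) (P(F) = (-(4 - 2) + √(F² + F²))*5 = (-1*2 + √(2*F²))*5 = (-2 + √2*√(F²))*5 = -10 + 5*√2*√(F²))
-31 + 81*P(0) = -31 + 81*(-10 + 5*√2*√(0²)) = -31 + 81*(-10 + 5*√2*√0) = -31 + 81*(-10 + 5*√2*0) = -31 + 81*(-10 + 0) = -31 + 81*(-10) = -31 - 810 = -841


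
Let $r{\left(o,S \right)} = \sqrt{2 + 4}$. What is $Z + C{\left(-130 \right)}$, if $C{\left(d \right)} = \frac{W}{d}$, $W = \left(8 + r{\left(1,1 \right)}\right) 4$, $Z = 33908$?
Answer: $\frac{2204004}{65} - \frac{2 \sqrt{6}}{65} \approx 33908.0$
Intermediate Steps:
$r{\left(o,S \right)} = \sqrt{6}$
$W = 32 + 4 \sqrt{6}$ ($W = \left(8 + \sqrt{6}\right) 4 = 32 + 4 \sqrt{6} \approx 41.798$)
$C{\left(d \right)} = \frac{32 + 4 \sqrt{6}}{d}$
$Z + C{\left(-130 \right)} = 33908 + \frac{4 \left(8 + \sqrt{6}\right)}{-130} = 33908 + 4 \left(- \frac{1}{130}\right) \left(8 + \sqrt{6}\right) = 33908 - \left(\frac{16}{65} + \frac{2 \sqrt{6}}{65}\right) = \frac{2204004}{65} - \frac{2 \sqrt{6}}{65}$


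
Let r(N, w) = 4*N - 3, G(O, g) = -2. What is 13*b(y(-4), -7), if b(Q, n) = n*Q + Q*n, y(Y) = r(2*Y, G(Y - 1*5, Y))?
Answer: 6370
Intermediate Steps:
r(N, w) = -3 + 4*N
y(Y) = -3 + 8*Y (y(Y) = -3 + 4*(2*Y) = -3 + 8*Y)
b(Q, n) = 2*Q*n (b(Q, n) = Q*n + Q*n = 2*Q*n)
13*b(y(-4), -7) = 13*(2*(-3 + 8*(-4))*(-7)) = 13*(2*(-3 - 32)*(-7)) = 13*(2*(-35)*(-7)) = 13*490 = 6370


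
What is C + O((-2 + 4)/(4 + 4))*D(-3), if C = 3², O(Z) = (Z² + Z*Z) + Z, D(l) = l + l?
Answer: 27/4 ≈ 6.7500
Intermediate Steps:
D(l) = 2*l
O(Z) = Z + 2*Z² (O(Z) = (Z² + Z²) + Z = 2*Z² + Z = Z + 2*Z²)
C = 9
C + O((-2 + 4)/(4 + 4))*D(-3) = 9 + (((-2 + 4)/(4 + 4))*(1 + 2*((-2 + 4)/(4 + 4))))*(2*(-3)) = 9 + ((2/8)*(1 + 2*(2/8)))*(-6) = 9 + ((2*(⅛))*(1 + 2*(2*(⅛))))*(-6) = 9 + ((1 + 2*(¼))/4)*(-6) = 9 + ((1 + ½)/4)*(-6) = 9 + ((¼)*(3/2))*(-6) = 9 + (3/8)*(-6) = 9 - 9/4 = 27/4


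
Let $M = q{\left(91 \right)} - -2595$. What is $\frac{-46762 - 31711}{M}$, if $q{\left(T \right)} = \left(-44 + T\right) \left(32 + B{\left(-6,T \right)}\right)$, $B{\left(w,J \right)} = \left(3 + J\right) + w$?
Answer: $- \frac{78473}{8235} \approx -9.5292$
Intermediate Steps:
$B{\left(w,J \right)} = 3 + J + w$
$q{\left(T \right)} = \left(-44 + T\right) \left(29 + T\right)$ ($q{\left(T \right)} = \left(-44 + T\right) \left(32 + \left(3 + T - 6\right)\right) = \left(-44 + T\right) \left(32 + \left(-3 + T\right)\right) = \left(-44 + T\right) \left(29 + T\right)$)
$M = 8235$ ($M = \left(-1276 + 91^{2} - 1365\right) - -2595 = \left(-1276 + 8281 - 1365\right) + \left(-21820 + 24415\right) = 5640 + 2595 = 8235$)
$\frac{-46762 - 31711}{M} = \frac{-46762 - 31711}{8235} = \left(-46762 - 31711\right) \frac{1}{8235} = \left(-78473\right) \frac{1}{8235} = - \frac{78473}{8235}$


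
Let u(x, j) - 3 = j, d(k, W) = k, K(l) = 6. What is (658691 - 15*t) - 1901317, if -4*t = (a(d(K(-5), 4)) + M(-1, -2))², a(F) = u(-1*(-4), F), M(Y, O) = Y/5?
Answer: -6211678/5 ≈ -1.2423e+6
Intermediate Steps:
M(Y, O) = Y/5 (M(Y, O) = Y*(⅕) = Y/5)
u(x, j) = 3 + j
a(F) = 3 + F
t = -484/25 (t = -((3 + 6) + (⅕)*(-1))²/4 = -(9 - ⅕)²/4 = -(44/5)²/4 = -¼*1936/25 = -484/25 ≈ -19.360)
(658691 - 15*t) - 1901317 = (658691 - 15*(-484/25)) - 1901317 = (658691 + 1452/5) - 1901317 = 3294907/5 - 1901317 = -6211678/5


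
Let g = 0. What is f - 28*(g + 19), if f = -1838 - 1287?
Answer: -3657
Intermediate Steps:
f = -3125
f - 28*(g + 19) = -3125 - 28*(0 + 19) = -3125 - 28*19 = -3125 - 1*532 = -3125 - 532 = -3657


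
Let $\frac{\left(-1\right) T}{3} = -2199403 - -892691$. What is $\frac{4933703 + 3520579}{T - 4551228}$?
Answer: $- \frac{1409047}{105182} \approx -13.396$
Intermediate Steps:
$T = 3920136$ ($T = - 3 \left(-2199403 - -892691\right) = - 3 \left(-2199403 + 892691\right) = \left(-3\right) \left(-1306712\right) = 3920136$)
$\frac{4933703 + 3520579}{T - 4551228} = \frac{4933703 + 3520579}{3920136 - 4551228} = \frac{8454282}{-631092} = 8454282 \left(- \frac{1}{631092}\right) = - \frac{1409047}{105182}$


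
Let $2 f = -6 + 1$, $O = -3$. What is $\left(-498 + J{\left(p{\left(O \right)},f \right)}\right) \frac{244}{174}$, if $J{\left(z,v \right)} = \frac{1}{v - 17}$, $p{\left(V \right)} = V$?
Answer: $- \frac{2369728}{3393} \approx -698.42$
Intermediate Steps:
$f = - \frac{5}{2}$ ($f = \frac{-6 + 1}{2} = \frac{1}{2} \left(-5\right) = - \frac{5}{2} \approx -2.5$)
$J{\left(z,v \right)} = \frac{1}{-17 + v}$
$\left(-498 + J{\left(p{\left(O \right)},f \right)}\right) \frac{244}{174} = \left(-498 + \frac{1}{-17 - \frac{5}{2}}\right) \frac{244}{174} = \left(-498 + \frac{1}{- \frac{39}{2}}\right) 244 \cdot \frac{1}{174} = \left(-498 - \frac{2}{39}\right) \frac{122}{87} = \left(- \frac{19424}{39}\right) \frac{122}{87} = - \frac{2369728}{3393}$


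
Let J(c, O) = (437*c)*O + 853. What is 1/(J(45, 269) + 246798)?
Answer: 1/5537536 ≈ 1.8059e-7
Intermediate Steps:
J(c, O) = 853 + 437*O*c (J(c, O) = 437*O*c + 853 = 853 + 437*O*c)
1/(J(45, 269) + 246798) = 1/((853 + 437*269*45) + 246798) = 1/((853 + 5289885) + 246798) = 1/(5290738 + 246798) = 1/5537536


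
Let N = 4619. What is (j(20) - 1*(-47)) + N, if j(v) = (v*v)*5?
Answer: 6666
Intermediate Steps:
j(v) = 5*v² (j(v) = v²*5 = 5*v²)
(j(20) - 1*(-47)) + N = (5*20² - 1*(-47)) + 4619 = (5*400 + 47) + 4619 = (2000 + 47) + 4619 = 2047 + 4619 = 6666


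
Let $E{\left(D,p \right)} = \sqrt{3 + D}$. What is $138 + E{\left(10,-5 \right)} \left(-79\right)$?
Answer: $138 - 79 \sqrt{13} \approx -146.84$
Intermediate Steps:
$138 + E{\left(10,-5 \right)} \left(-79\right) = 138 + \sqrt{3 + 10} \left(-79\right) = 138 + \sqrt{13} \left(-79\right) = 138 - 79 \sqrt{13}$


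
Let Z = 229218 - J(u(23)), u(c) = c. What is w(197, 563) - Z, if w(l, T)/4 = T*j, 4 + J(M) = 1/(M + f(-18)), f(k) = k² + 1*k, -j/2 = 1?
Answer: -76895853/329 ≈ -2.3373e+5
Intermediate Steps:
j = -2 (j = -2*1 = -2)
f(k) = k + k² (f(k) = k² + k = k + k²)
J(M) = -4 + 1/(306 + M) (J(M) = -4 + 1/(M - 18*(1 - 18)) = -4 + 1/(M - 18*(-17)) = -4 + 1/(M + 306) = -4 + 1/(306 + M))
w(l, T) = -8*T (w(l, T) = 4*(T*(-2)) = 4*(-2*T) = -8*T)
Z = 75414037/329 (Z = 229218 - (-1223 - 4*23)/(306 + 23) = 229218 - (-1223 - 92)/329 = 229218 - (-1315)/329 = 229218 - 1*(-1315/329) = 229218 + 1315/329 = 75414037/329 ≈ 2.2922e+5)
w(197, 563) - Z = -8*563 - 1*75414037/329 = -4504 - 75414037/329 = -76895853/329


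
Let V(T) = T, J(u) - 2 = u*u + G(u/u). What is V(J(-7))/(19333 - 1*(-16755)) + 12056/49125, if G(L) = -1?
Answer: 218766589/886411500 ≈ 0.24680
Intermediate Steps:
J(u) = 1 + u² (J(u) = 2 + (u*u - 1) = 2 + (u² - 1) = 2 + (-1 + u²) = 1 + u²)
V(J(-7))/(19333 - 1*(-16755)) + 12056/49125 = (1 + (-7)²)/(19333 - 1*(-16755)) + 12056/49125 = (1 + 49)/(19333 + 16755) + 12056*(1/49125) = 50/36088 + 12056/49125 = 50*(1/36088) + 12056/49125 = 25/18044 + 12056/49125 = 218766589/886411500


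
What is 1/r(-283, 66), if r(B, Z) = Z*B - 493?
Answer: -1/19171 ≈ -5.2162e-5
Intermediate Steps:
r(B, Z) = -493 + B*Z (r(B, Z) = B*Z - 493 = -493 + B*Z)
1/r(-283, 66) = 1/(-493 - 283*66) = 1/(-493 - 18678) = 1/(-19171) = -1/19171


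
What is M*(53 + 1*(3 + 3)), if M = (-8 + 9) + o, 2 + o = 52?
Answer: 3009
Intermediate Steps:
o = 50 (o = -2 + 52 = 50)
M = 51 (M = (-8 + 9) + 50 = 1 + 50 = 51)
M*(53 + 1*(3 + 3)) = 51*(53 + 1*(3 + 3)) = 51*(53 + 1*6) = 51*(53 + 6) = 51*59 = 3009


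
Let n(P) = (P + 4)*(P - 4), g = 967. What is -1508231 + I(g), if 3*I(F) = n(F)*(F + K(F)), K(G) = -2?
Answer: 299273584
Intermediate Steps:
n(P) = (-4 + P)*(4 + P) (n(P) = (4 + P)*(-4 + P) = (-4 + P)*(4 + P))
I(F) = (-16 + F²)*(-2 + F)/3 (I(F) = ((-16 + F²)*(F - 2))/3 = ((-16 + F²)*(-2 + F))/3 = (-16 + F²)*(-2 + F)/3)
-1508231 + I(g) = -1508231 + (-16 + 967²)*(-2 + 967)/3 = -1508231 + (⅓)*(-16 + 935089)*965 = -1508231 + (⅓)*935073*965 = -1508231 + 300781815 = 299273584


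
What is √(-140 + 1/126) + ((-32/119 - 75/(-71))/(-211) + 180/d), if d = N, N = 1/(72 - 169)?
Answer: -31126629593/1782739 + I*√246946/42 ≈ -17460.0 + 11.832*I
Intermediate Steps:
N = -1/97 (N = 1/(-97) = -1/97 ≈ -0.010309)
d = -1/97 ≈ -0.010309
√(-140 + 1/126) + ((-32/119 - 75/(-71))/(-211) + 180/d) = √(-140 + 1/126) + ((-32/119 - 75/(-71))/(-211) + 180/(-1/97)) = √(-140 + 1/126) + ((-32*1/119 - 75*(-1/71))*(-1/211) + 180*(-97)) = √(-17639/126) + ((-32/119 + 75/71)*(-1/211) - 17460) = I*√246946/42 + ((6653/8449)*(-1/211) - 17460) = I*√246946/42 + (-6653/1782739 - 17460) = I*√246946/42 - 31126629593/1782739 = -31126629593/1782739 + I*√246946/42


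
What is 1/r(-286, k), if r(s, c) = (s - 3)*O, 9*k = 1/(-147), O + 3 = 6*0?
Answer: 1/867 ≈ 0.0011534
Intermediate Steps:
O = -3 (O = -3 + 6*0 = -3 + 0 = -3)
k = -1/1323 (k = (⅑)/(-147) = (⅑)*(-1/147) = -1/1323 ≈ -0.00075586)
r(s, c) = 9 - 3*s (r(s, c) = (s - 3)*(-3) = (-3 + s)*(-3) = 9 - 3*s)
1/r(-286, k) = 1/(9 - 3*(-286)) = 1/(9 + 858) = 1/867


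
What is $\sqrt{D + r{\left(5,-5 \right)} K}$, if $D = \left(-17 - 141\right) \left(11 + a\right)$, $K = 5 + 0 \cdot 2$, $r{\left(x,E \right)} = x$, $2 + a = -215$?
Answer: $\sqrt{32573} \approx 180.48$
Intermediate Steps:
$a = -217$ ($a = -2 - 215 = -217$)
$K = 5$ ($K = 5 + 0 = 5$)
$D = 32548$ ($D = \left(-17 - 141\right) \left(11 - 217\right) = \left(-158\right) \left(-206\right) = 32548$)
$\sqrt{D + r{\left(5,-5 \right)} K} = \sqrt{32548 + 5 \cdot 5} = \sqrt{32548 + 25} = \sqrt{32573}$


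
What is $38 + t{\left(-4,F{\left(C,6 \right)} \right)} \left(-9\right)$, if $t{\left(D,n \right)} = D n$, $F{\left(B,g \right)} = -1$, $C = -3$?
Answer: $2$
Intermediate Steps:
$38 + t{\left(-4,F{\left(C,6 \right)} \right)} \left(-9\right) = 38 + \left(-4\right) \left(-1\right) \left(-9\right) = 38 + 4 \left(-9\right) = 38 - 36 = 2$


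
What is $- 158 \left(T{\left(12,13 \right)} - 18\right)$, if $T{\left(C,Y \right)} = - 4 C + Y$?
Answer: $8374$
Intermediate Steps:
$T{\left(C,Y \right)} = Y - 4 C$
$- 158 \left(T{\left(12,13 \right)} - 18\right) = - 158 \left(\left(13 - 48\right) - 18\right) = - 158 \left(-35 - 18\right) = \left(-158\right) \left(-53\right) = 8374$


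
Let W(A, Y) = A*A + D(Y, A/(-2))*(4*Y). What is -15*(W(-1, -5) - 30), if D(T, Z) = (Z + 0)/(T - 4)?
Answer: 1255/3 ≈ 418.33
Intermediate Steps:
D(T, Z) = Z/(-4 + T)
W(A, Y) = A**2 - 2*A*Y/(-4 + Y) (W(A, Y) = A*A + ((A/(-2))/(-4 + Y))*(4*Y) = A**2 + ((A*(-1/2))/(-4 + Y))*(4*Y) = A**2 + ((-A/2)/(-4 + Y))*(4*Y) = A**2 + (-A/(2*(-4 + Y)))*(4*Y) = A**2 - 2*A*Y/(-4 + Y))
-15*(W(-1, -5) - 30) = -15*(-(-2*(-5) - (-4 - 5))/(-4 - 5) - 30) = -15*(-1*(10 - 1*(-9))/(-9) - 30) = -15*(-1*(-1/9)*(10 + 9) - 30) = -15*(-1*(-1/9)*19 - 30) = -15*(19/9 - 30) = -15*(-251/9) = 1255/3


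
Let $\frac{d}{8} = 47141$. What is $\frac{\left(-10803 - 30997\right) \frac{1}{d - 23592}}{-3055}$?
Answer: $\frac{1045}{27001312} \approx 3.8702 \cdot 10^{-5}$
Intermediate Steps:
$d = 377128$ ($d = 8 \cdot 47141 = 377128$)
$\frac{\left(-10803 - 30997\right) \frac{1}{d - 23592}}{-3055} = \frac{\left(-10803 - 30997\right) \frac{1}{377128 - 23592}}{-3055} = - \frac{41800}{353536} \left(- \frac{1}{3055}\right) = \left(-41800\right) \frac{1}{353536} \left(- \frac{1}{3055}\right) = \left(- \frac{5225}{44192}\right) \left(- \frac{1}{3055}\right) = \frac{1045}{27001312}$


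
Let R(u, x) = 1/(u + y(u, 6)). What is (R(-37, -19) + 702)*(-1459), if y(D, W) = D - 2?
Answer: -77839109/76 ≈ -1.0242e+6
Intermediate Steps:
y(D, W) = -2 + D
R(u, x) = 1/(-2 + 2*u) (R(u, x) = 1/(u + (-2 + u)) = 1/(-2 + 2*u))
(R(-37, -19) + 702)*(-1459) = (1/(2*(-1 - 37)) + 702)*(-1459) = ((½)/(-38) + 702)*(-1459) = ((½)*(-1/38) + 702)*(-1459) = (-1/76 + 702)*(-1459) = (53351/76)*(-1459) = -77839109/76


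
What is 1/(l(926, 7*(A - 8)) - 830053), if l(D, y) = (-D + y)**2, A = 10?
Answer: 1/1691 ≈ 0.00059137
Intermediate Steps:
l(D, y) = (y - D)**2
1/(l(926, 7*(A - 8)) - 830053) = 1/((926 - 7*(10 - 8))**2 - 830053) = 1/((926 - 7*2)**2 - 830053) = 1/((926 - 1*14)**2 - 830053) = 1/((926 - 14)**2 - 830053) = 1/(912**2 - 830053) = 1/(831744 - 830053) = 1/1691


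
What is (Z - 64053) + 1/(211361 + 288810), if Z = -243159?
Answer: -153658533251/500171 ≈ -3.0721e+5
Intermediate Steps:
(Z - 64053) + 1/(211361 + 288810) = (-243159 - 64053) + 1/(211361 + 288810) = -307212 + 1/500171 = -153658533251/500171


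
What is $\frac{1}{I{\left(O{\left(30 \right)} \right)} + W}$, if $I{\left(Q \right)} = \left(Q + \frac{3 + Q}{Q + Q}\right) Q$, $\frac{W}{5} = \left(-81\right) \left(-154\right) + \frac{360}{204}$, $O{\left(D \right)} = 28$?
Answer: $\frac{34}{2148063} \approx 1.5828 \cdot 10^{-5}$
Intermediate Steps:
$W = \frac{1060440}{17}$ ($W = 5 \left(\left(-81\right) \left(-154\right) + \frac{360}{204}\right) = 5 \left(12474 + 360 \cdot \frac{1}{204}\right) = 5 \left(12474 + \frac{30}{17}\right) = 5 \cdot \frac{212088}{17} = \frac{1060440}{17} \approx 62379.0$)
$I{\left(Q \right)} = Q \left(Q + \frac{3 + Q}{2 Q}\right)$ ($I{\left(Q \right)} = \left(Q + \frac{3 + Q}{2 Q}\right) Q = Q \left(Q + \frac{3 + Q}{2 Q}\right)$)
$\frac{1}{I{\left(O{\left(30 \right)} \right)} + W} = \frac{1}{\left(\frac{3}{2} + 28^{2} + \frac{1}{2} \cdot 28\right) + \frac{1060440}{17}} = \frac{1}{\left(\frac{3}{2} + 784 + 14\right) + \frac{1060440}{17}} = \frac{1}{\frac{1599}{2} + \frac{1060440}{17}} = \frac{1}{\frac{2148063}{34}} = \frac{34}{2148063}$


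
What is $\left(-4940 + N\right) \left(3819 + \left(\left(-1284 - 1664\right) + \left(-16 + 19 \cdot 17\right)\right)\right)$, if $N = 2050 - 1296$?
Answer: $-4931108$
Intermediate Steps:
$N = 754$ ($N = 2050 - 1296 = 754$)
$\left(-4940 + N\right) \left(3819 + \left(\left(-1284 - 1664\right) + \left(-16 + 19 \cdot 17\right)\right)\right) = \left(-4940 + 754\right) \left(3819 + \left(\left(-1284 - 1664\right) + \left(-16 + 19 \cdot 17\right)\right)\right) = - 4186 \left(3819 + \left(-2948 + \left(-16 + 323\right)\right)\right) = - 4186 \left(3819 + \left(-2948 + 307\right)\right) = - 4186 \left(3819 - 2641\right) = \left(-4186\right) 1178 = -4931108$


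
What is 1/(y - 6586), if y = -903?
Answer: -1/7489 ≈ -0.00013353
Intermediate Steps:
1/(y - 6586) = 1/(-903 - 6586) = 1/(-7489) = -1/7489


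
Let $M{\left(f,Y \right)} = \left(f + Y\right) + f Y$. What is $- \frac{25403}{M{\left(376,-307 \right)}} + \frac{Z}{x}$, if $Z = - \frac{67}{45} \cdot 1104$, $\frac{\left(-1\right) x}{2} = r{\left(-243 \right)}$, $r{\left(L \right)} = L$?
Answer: $- \frac{1329601129}{420498135} \approx -3.162$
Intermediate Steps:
$M{\left(f,Y \right)} = Y + f + Y f$ ($M{\left(f,Y \right)} = \left(Y + f\right) + Y f = Y + f + Y f$)
$x = 486$ ($x = \left(-2\right) \left(-243\right) = 486$)
$Z = - \frac{24656}{15}$ ($Z = \left(-67\right) \frac{1}{45} \cdot 1104 = \left(- \frac{67}{45}\right) 1104 = - \frac{24656}{15} \approx -1643.7$)
$- \frac{25403}{M{\left(376,-307 \right)}} + \frac{Z}{x} = - \frac{25403}{-307 + 376 - 115432} - \frac{24656}{15 \cdot 486} = - \frac{25403}{-307 + 376 - 115432} - \frac{12328}{3645} = - \frac{25403}{-115363} - \frac{12328}{3645} = \left(-25403\right) \left(- \frac{1}{115363}\right) - \frac{12328}{3645} = \frac{25403}{115363} - \frac{12328}{3645} = - \frac{1329601129}{420498135}$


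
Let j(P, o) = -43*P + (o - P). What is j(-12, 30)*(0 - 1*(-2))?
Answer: 1116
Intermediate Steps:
j(P, o) = o - 44*P
j(-12, 30)*(0 - 1*(-2)) = (30 - 44*(-12))*(0 - 1*(-2)) = (30 + 528)*(0 + 2) = 558*2 = 1116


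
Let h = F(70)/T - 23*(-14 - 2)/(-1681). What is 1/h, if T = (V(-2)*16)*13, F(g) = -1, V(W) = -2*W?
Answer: -1398592/307857 ≈ -4.5430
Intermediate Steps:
T = 832 (T = (-2*(-2)*16)*13 = (4*16)*13 = 64*13 = 832)
h = -307857/1398592 (h = -1/832 - 23*(-14 - 2)/(-1681) = -1*1/832 - 23*(-16)*(-1/1681) = -1/832 + 368*(-1/1681) = -1/832 - 368/1681 = -307857/1398592 ≈ -0.22012)
1/h = 1/(-307857/1398592) = -1398592/307857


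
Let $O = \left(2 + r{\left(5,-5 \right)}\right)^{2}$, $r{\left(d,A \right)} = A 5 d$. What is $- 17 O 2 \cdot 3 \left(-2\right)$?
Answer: $3086316$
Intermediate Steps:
$r{\left(d,A \right)} = 5 A d$
$O = 15129$ ($O = \left(2 + 5 \left(-5\right) 5\right)^{2} = \left(2 - 125\right)^{2} = \left(-123\right)^{2} = 15129$)
$- 17 O 2 \cdot 3 \left(-2\right) = \left(-17\right) 15129 \cdot 2 \cdot 3 \left(-2\right) = - 257193 \cdot 6 \left(-2\right) = \left(-257193\right) \left(-12\right) = 3086316$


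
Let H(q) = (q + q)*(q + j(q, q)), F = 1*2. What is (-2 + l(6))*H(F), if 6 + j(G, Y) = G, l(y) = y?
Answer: -32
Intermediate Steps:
j(G, Y) = -6 + G
F = 2
H(q) = 2*q*(-6 + 2*q) (H(q) = (q + q)*(q + (-6 + q)) = (2*q)*(-6 + 2*q) = 2*q*(-6 + 2*q))
(-2 + l(6))*H(F) = (-2 + 6)*(4*2*(-3 + 2)) = 4*(4*2*(-1)) = 4*(-8) = -32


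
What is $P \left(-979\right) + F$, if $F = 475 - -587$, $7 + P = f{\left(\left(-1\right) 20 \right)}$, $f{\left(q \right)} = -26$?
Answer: $33369$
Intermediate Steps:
$P = -33$ ($P = -7 - 26 = -33$)
$F = 1062$ ($F = 475 + 587 = 1062$)
$P \left(-979\right) + F = \left(-33\right) \left(-979\right) + 1062 = 32307 + 1062 = 33369$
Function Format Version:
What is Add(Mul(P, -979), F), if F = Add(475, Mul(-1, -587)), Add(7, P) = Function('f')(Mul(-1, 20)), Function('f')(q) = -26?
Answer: 33369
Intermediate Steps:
P = -33 (P = Add(-7, -26) = -33)
F = 1062 (F = Add(475, 587) = 1062)
Add(Mul(P, -979), F) = Add(Mul(-33, -979), 1062) = Add(32307, 1062) = 33369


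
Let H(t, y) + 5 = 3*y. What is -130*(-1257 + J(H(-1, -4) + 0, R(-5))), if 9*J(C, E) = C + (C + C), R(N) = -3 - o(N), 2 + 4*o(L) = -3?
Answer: 492440/3 ≈ 1.6415e+5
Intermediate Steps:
H(t, y) = -5 + 3*y
o(L) = -5/4 (o(L) = -½ + (¼)*(-3) = -½ - ¾ = -5/4)
R(N) = -7/4 (R(N) = -3 - 1*(-5/4) = -3 + 5/4 = -7/4)
J(C, E) = C/3 (J(C, E) = (C + (C + C))/9 = (C + 2*C)/9 = (3*C)/9 = C/3)
-130*(-1257 + J(H(-1, -4) + 0, R(-5))) = -130*(-1257 + ((-5 + 3*(-4)) + 0)/3) = -130*(-1257 + ((-5 - 12) + 0)/3) = -130*(-1257 + (-17 + 0)/3) = -130*(-1257 + (⅓)*(-17)) = -130*(-1257 - 17/3) = -130*(-3788/3) = 492440/3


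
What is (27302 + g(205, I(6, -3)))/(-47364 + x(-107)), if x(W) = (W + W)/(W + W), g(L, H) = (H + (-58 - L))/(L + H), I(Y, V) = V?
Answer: -2757369/4783663 ≈ -0.57641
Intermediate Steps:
g(L, H) = (-58 + H - L)/(H + L)
x(W) = 1 (x(W) = (2*W)/((2*W)) = (2*W)*(1/(2*W)) = 1)
(27302 + g(205, I(6, -3)))/(-47364 + x(-107)) = (27302 + (-58 - 3 - 1*205)/(-3 + 205))/(-47364 + 1) = (27302 + (-58 - 3 - 205)/202)/(-47363) = (27302 + (1/202)*(-266))*(-1/47363) = (27302 - 133/101)*(-1/47363) = (2757369/101)*(-1/47363) = -2757369/4783663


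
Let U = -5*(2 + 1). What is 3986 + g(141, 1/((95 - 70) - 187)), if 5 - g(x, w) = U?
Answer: 4006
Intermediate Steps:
U = -15 (U = -5*3 = -15)
g(x, w) = 20 (g(x, w) = 5 - 1*(-15) = 5 + 15 = 20)
3986 + g(141, 1/((95 - 70) - 187)) = 3986 + 20 = 4006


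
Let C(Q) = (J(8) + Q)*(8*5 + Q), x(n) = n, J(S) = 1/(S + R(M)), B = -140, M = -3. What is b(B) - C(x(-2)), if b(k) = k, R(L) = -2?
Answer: -211/3 ≈ -70.333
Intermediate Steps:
J(S) = 1/(-2 + S) (J(S) = 1/(S - 2) = 1/(-2 + S))
C(Q) = (40 + Q)*(⅙ + Q) (C(Q) = (1/(-2 + 8) + Q)*(8*5 + Q) = (1/6 + Q)*(40 + Q) = (⅙ + Q)*(40 + Q) = (40 + Q)*(⅙ + Q))
b(B) - C(x(-2)) = -140 - (20/3 + (-2)² + (241/6)*(-2)) = -140 - (20/3 + 4 - 241/3) = -140 - 1*(-209/3) = -140 + 209/3 = -211/3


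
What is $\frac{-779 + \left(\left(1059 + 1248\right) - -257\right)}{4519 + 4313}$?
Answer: $\frac{595}{2944} \approx 0.20211$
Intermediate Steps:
$\frac{-779 + \left(\left(1059 + 1248\right) - -257\right)}{4519 + 4313} = \frac{-779 + \left(2307 + 257\right)}{8832} = \left(-779 + 2564\right) \frac{1}{8832} = 1785 \cdot \frac{1}{8832} = \frac{595}{2944}$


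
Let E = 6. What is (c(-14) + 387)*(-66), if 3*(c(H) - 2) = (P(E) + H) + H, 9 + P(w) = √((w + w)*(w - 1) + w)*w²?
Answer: -24860 - 792*√66 ≈ -31294.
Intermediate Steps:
P(w) = -9 + w²*√(w + 2*w*(-1 + w)) (P(w) = -9 + √((w + w)*(w - 1) + w)*w² = -9 + √((2*w)*(-1 + w) + w)*w² = -9 + √(2*w*(-1 + w) + w)*w² = -9 + √(w + 2*w*(-1 + w))*w² = -9 + w²*√(w + 2*w*(-1 + w)))
c(H) = -1 + 12*√66 + 2*H/3 (c(H) = 2 + (((-9 + 6²*√(6*(-1 + 2*6))) + H) + H)/3 = 2 + (((-9 + 36*√(6*(-1 + 12))) + H) + H)/3 = 2 + (((-9 + 36*√(6*11)) + H) + H)/3 = 2 + (((-9 + 36*√66) + H) + H)/3 = 2 + ((-9 + H + 36*√66) + H)/3 = 2 + (-9 + 2*H + 36*√66)/3 = 2 + (-3 + 12*√66 + 2*H/3) = -1 + 12*√66 + 2*H/3)
(c(-14) + 387)*(-66) = ((-1 + 12*√66 + (⅔)*(-14)) + 387)*(-66) = ((-1 + 12*√66 - 28/3) + 387)*(-66) = ((-31/3 + 12*√66) + 387)*(-66) = (1130/3 + 12*√66)*(-66) = -24860 - 792*√66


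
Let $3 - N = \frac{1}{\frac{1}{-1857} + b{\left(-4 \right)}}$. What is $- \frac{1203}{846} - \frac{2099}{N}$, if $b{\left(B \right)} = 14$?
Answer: $- \frac{428295055}{596383} \approx -718.15$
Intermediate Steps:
$N = \frac{76134}{25997}$ ($N = 3 - \frac{1}{\frac{1}{-1857} + 14} = 3 - \frac{1}{- \frac{1}{1857} + 14} = 3 - \frac{1}{\frac{25997}{1857}} = 3 - \frac{1857}{25997} = \frac{76134}{25997} \approx 2.9286$)
$- \frac{1203}{846} - \frac{2099}{N} = - \frac{1203}{846} - \frac{2099}{\frac{76134}{25997}} = \left(-1203\right) \frac{1}{846} - \frac{54567703}{76134} = - \frac{401}{282} - \frac{54567703}{76134} = - \frac{428295055}{596383}$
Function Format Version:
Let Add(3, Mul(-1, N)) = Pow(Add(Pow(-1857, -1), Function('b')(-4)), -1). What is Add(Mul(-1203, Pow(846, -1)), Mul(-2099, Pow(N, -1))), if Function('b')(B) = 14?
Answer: Rational(-428295055, 596383) ≈ -718.15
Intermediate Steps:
N = Rational(76134, 25997) (N = Add(3, Mul(-1, Pow(Add(Pow(-1857, -1), 14), -1))) = Add(3, Mul(-1, Pow(Add(Rational(-1, 1857), 14), -1))) = Add(3, Mul(-1, Pow(Rational(25997, 1857), -1))) = Add(3, Mul(-1, Rational(1857, 25997))) = Add(3, Rational(-1857, 25997)) = Rational(76134, 25997) ≈ 2.9286)
Add(Mul(-1203, Pow(846, -1)), Mul(-2099, Pow(N, -1))) = Add(Mul(-1203, Pow(846, -1)), Mul(-2099, Pow(Rational(76134, 25997), -1))) = Add(Mul(-1203, Rational(1, 846)), Mul(-2099, Rational(25997, 76134))) = Add(Rational(-401, 282), Rational(-54567703, 76134)) = Rational(-428295055, 596383)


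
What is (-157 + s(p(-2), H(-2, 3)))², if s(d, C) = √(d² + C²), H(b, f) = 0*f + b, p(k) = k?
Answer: 24657 - 628*√2 ≈ 23769.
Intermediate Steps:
H(b, f) = b (H(b, f) = 0 + b = b)
s(d, C) = √(C² + d²)
(-157 + s(p(-2), H(-2, 3)))² = (-157 + √((-2)² + (-2)²))² = (-157 + √(4 + 4))² = (-157 + √8)² = (-157 + 2*√2)²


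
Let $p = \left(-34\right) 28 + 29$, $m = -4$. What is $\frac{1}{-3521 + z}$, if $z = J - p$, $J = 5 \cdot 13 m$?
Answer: $- \frac{1}{2858} \approx -0.0003499$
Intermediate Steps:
$p = -923$ ($p = -952 + 29 = -923$)
$J = -260$ ($J = 5 \cdot 13 \left(-4\right) = 65 \left(-4\right) = -260$)
$z = 663$ ($z = -260 - -923 = -260 + 923 = 663$)
$\frac{1}{-3521 + z} = \frac{1}{-3521 + 663} = \frac{1}{-2858} = - \frac{1}{2858}$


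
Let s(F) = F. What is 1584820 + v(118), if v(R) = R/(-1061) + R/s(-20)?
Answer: 16814876421/10610 ≈ 1.5848e+6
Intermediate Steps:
v(R) = -1081*R/21220 (v(R) = R/(-1061) + R/(-20) = R*(-1/1061) + R*(-1/20) = -R/1061 - R/20 = -1081*R/21220)
1584820 + v(118) = 1584820 - 1081/21220*118 = 1584820 - 63779/10610 = 16814876421/10610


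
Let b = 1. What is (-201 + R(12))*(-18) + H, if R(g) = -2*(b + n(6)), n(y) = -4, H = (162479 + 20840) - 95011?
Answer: 91818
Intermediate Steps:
H = 88308 (H = 183319 - 95011 = 88308)
R(g) = 6 (R(g) = -2*(1 - 4) = -2*(-3) = 6)
(-201 + R(12))*(-18) + H = (-201 + 6)*(-18) + 88308 = -195*(-18) + 88308 = 3510 + 88308 = 91818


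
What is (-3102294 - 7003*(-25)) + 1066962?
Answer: -1860257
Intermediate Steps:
(-3102294 - 7003*(-25)) + 1066962 = (-3102294 + 175075) + 1066962 = -2927219 + 1066962 = -1860257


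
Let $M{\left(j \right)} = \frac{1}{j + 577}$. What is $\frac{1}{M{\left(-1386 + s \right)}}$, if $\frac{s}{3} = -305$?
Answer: $-1724$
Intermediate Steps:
$s = -915$ ($s = 3 \left(-305\right) = -915$)
$M{\left(j \right)} = \frac{1}{577 + j}$
$\frac{1}{M{\left(-1386 + s \right)}} = \frac{1}{\frac{1}{577 - 2301}} = \frac{1}{\frac{1}{-1724}} = \frac{1}{- \frac{1}{1724}} = -1724$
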